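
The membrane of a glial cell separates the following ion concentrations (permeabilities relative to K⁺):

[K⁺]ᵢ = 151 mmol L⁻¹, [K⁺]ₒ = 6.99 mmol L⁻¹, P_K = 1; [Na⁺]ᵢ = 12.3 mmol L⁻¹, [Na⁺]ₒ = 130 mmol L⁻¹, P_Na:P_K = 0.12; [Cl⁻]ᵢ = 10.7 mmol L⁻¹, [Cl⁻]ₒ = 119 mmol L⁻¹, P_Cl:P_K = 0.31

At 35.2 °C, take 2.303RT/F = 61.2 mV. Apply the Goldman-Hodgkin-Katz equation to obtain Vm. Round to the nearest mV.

-53 mV

Vm = 61.2 · log₁₀[(Σ P·[cation]ₒ + Σ P·[anion]ᵢ) / (Σ P·[cation]ᵢ + Σ P·[anion]ₒ)]
Numerator = 1×6.99 + 0.12×130 + 0.31×10.7 = 25.91
Denominator = 1×151 + 0.12×12.3 + 0.31×119 = 189.4
Vm = 61.2 · log₁₀(0.13681) = 61.2 × (-0.8639) = -52.87 mV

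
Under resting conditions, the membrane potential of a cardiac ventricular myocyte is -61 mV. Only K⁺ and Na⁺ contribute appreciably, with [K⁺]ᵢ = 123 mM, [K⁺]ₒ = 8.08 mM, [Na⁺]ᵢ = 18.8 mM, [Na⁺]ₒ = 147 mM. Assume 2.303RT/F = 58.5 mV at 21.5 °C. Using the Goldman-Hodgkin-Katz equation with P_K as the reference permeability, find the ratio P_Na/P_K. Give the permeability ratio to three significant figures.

Let α = P_Na/P_K. GHK: Vm = 58.5·log₁₀[(Kₒ + α·Naₒ)/(Kᵢ + α·Naᵢ)].
10^(Vm/58.5) = 10^(-61.0/58.5) = 0.090629
So 0.090629·(Kᵢ + α·Naᵢ) = Kₒ + α·Naₒ → α = (0.090629·123.0 − 8.08) / (147.0 − 0.090629·18.8)
α = (11.15 − 8.08) / (147.0 − 1.704) = 3.067/145.3 = 0.02111

0.0211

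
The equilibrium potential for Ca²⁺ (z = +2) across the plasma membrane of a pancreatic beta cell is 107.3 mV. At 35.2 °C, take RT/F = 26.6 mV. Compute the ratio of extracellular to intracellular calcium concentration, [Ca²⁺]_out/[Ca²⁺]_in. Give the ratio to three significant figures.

ln([out]/[in]) = E·z/(26.6) = 107.3 × 2 / 26.6 = 8.0677
[out]/[in] = e^(8.0677) = 3190

3190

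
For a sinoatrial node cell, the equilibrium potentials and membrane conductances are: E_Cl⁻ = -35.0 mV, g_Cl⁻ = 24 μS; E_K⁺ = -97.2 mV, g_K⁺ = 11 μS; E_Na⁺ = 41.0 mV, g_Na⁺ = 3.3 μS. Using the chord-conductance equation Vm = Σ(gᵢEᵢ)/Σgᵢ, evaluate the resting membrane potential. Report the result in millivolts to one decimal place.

-46.3 mV

Σ gᵢEᵢ = 24·(-35.0) + 11·(-97.2) + 3.3·(41.0) = -1773.90
Σ gᵢ = 24 + 11 + 3.3 = 38.3
Vm = -1773.90 / 38.3 = -46.32 mV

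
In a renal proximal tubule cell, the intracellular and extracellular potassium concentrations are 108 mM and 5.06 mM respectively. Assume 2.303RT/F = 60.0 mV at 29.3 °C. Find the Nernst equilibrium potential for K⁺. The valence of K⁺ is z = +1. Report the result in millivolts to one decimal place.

E = (60.0/z) · log₁₀([K⁺]_out/[K⁺]_in) with z = +1.
= (60.0/1) · log₁₀(5.06/108) = 60.00 · log₁₀(0.04685)
= 60.00 · (-1.3293) = -79.76 mV

-79.8 mV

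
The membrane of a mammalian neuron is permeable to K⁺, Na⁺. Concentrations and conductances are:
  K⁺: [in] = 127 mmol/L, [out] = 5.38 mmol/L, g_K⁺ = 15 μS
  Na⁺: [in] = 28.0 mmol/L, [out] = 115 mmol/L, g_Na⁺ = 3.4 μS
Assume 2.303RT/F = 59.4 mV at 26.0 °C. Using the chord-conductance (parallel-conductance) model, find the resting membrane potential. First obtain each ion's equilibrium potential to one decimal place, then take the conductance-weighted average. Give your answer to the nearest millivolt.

E_K⁺ = (59.4/1)·log₁₀(5.38/127) = -81.6 mV
E_Na⁺ = (59.4/1)·log₁₀(115/28.0) = 36.4 mV
Vm = (Σ gᵢEᵢ)/(Σ gᵢ) = (15·-81.6 + 3.4·36.4) / (15 + 3.4)
= -1100.24 / 18.4 = -59.80 mV

-60 mV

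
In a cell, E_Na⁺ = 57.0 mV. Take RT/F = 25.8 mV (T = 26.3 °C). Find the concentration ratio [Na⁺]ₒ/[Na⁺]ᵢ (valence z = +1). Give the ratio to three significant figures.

ln([out]/[in]) = E·z/(25.8) = 57.0 × 1 / 25.8 = 2.2093
[out]/[in] = e^(2.2093) = 9.109

9.11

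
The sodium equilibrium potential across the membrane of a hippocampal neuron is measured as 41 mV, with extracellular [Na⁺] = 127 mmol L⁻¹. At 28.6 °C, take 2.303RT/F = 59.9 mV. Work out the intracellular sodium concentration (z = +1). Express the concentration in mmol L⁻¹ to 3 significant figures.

Nernst: E = (59.9/1) · log₁₀([out]/[in]), so log₁₀([out]/[in]) = 41.0 × 1 / 59.9 = 0.6845.
[out]/[in] = 10^(0.6845) = 4.836.
[in] = 127 / 4.836 = 26.26 mmol L⁻¹.

26.3 mmol L⁻¹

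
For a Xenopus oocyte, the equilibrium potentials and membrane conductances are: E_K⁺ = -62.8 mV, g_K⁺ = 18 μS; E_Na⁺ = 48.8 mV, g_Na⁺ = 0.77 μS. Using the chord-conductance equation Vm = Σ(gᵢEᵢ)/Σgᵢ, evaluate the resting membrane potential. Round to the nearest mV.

-58 mV

Σ gᵢEᵢ = 18·(-62.8) + 0.77·(48.8) = -1092.82
Σ gᵢ = 18 + 0.77 = 18.77
Vm = -1092.82 / 18.77 = -58.22 mV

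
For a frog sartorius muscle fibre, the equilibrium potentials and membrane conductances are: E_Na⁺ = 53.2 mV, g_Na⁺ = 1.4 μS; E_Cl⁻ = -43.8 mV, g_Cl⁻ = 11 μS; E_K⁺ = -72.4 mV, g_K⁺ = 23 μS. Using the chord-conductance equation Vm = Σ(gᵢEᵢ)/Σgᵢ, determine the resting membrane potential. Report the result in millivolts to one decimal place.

Σ gᵢEᵢ = 1.4·(53.2) + 11·(-43.8) + 23·(-72.4) = -2072.52
Σ gᵢ = 1.4 + 11 + 23 = 35.4
Vm = -2072.52 / 35.4 = -58.55 mV

-58.5 mV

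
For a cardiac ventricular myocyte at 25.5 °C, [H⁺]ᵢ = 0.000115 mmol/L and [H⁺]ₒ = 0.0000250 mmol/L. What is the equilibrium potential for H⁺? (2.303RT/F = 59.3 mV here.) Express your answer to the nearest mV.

-39 mV

E = (59.3/z) · log₁₀([H⁺]_out/[H⁺]_in) with z = +1.
= (59.3/1) · log₁₀(0.0000250/0.000115) = 59.30 · log₁₀(0.2174)
= 59.30 · (-0.6628) = -39.30 mV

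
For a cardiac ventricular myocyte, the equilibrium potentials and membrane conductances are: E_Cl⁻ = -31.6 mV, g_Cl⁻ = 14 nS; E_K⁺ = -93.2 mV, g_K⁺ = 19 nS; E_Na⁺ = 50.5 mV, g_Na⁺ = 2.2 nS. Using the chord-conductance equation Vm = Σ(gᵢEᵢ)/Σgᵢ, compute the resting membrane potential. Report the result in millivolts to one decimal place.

-59.7 mV

Σ gᵢEᵢ = 14·(-31.6) + 19·(-93.2) + 2.2·(50.5) = -2102.10
Σ gᵢ = 14 + 19 + 2.2 = 35.2
Vm = -2102.10 / 35.2 = -59.72 mV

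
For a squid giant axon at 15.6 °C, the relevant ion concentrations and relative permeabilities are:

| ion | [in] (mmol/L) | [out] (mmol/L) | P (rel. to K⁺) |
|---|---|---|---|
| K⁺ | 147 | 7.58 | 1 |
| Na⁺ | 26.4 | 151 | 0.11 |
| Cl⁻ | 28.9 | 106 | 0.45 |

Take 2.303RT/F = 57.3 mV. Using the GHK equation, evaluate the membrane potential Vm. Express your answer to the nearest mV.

-42 mV

Vm = 57.3 · log₁₀[(Σ P·[cation]ₒ + Σ P·[anion]ᵢ) / (Σ P·[cation]ᵢ + Σ P·[anion]ₒ)]
Numerator = 1×7.58 + 0.11×151 + 0.45×28.9 = 37.19
Denominator = 1×147 + 0.11×26.4 + 0.45×106 = 197.6
Vm = 57.3 · log₁₀(0.18823) = 57.3 × (-0.7253) = -41.56 mV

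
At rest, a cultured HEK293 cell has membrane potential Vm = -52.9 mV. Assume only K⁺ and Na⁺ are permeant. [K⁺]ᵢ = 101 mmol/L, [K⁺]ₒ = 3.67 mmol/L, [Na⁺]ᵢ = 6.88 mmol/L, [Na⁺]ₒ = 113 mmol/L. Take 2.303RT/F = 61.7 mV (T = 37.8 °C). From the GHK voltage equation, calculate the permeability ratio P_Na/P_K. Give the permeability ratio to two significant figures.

0.092

Let α = P_Na/P_K. GHK: Vm = 61.7·log₁₀[(Kₒ + α·Naₒ)/(Kᵢ + α·Naᵢ)].
10^(Vm/61.7) = 10^(-52.9/61.7) = 0.13888
So 0.13888·(Kᵢ + α·Naᵢ) = Kₒ + α·Naₒ → α = (0.13888·101.0 − 3.67) / (113.0 − 0.13888·6.88)
α = (14.03 − 3.67) / (113.0 − 0.9555) = 10.36/112 = 0.09243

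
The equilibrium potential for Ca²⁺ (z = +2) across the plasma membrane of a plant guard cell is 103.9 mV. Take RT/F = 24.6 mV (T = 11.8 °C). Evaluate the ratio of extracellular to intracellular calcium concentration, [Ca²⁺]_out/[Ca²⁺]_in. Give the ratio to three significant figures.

ln([out]/[in]) = E·z/(24.6) = 103.9 × 2 / 24.6 = 8.4472
[out]/[in] = e^(8.4472) = 4662

4660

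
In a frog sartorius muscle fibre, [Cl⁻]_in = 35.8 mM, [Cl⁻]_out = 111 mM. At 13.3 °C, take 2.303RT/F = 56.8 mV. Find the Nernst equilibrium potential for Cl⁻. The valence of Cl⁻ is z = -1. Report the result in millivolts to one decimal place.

-27.9 mV

E = (56.8/z) · log₁₀([Cl⁻]_out/[Cl⁻]_in) with z = -1.
For an anion, dividing by z = -1 reverses the sign.
= (56.8/-1) · log₁₀(111/35.8) = -56.80 · log₁₀(3.101)
= -56.80 · (0.4914) = -27.91 mV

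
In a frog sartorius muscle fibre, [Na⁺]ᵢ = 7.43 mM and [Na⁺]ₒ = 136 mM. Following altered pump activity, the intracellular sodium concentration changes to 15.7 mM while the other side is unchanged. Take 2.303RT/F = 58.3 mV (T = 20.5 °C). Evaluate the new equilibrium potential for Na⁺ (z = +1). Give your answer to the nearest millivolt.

55 mV

After the shift: [Na⁺]_out = 136, [Na⁺]_in = 15.7 mM.
E_new = (58.3/1)·log₁₀(136/15.7) = 58.30 · (0.9376) = 54.66 mV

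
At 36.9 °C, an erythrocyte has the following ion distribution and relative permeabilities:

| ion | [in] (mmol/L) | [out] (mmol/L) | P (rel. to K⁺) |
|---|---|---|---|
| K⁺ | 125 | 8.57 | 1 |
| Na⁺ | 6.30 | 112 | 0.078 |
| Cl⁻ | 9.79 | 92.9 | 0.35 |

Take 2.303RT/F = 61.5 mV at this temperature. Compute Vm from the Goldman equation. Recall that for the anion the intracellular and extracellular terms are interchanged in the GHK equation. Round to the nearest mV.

Vm = 61.5 · log₁₀[(Σ P·[cation]ₒ + Σ P·[anion]ᵢ) / (Σ P·[cation]ᵢ + Σ P·[anion]ₒ)]
Numerator = 1×8.57 + 0.078×112 + 0.35×9.79 = 20.73
Denominator = 1×125 + 0.078×6.30 + 0.35×92.9 = 158
Vm = 61.5 · log₁₀(0.13121) = 61.5 × (-0.8820) = -54.24 mV

-54 mV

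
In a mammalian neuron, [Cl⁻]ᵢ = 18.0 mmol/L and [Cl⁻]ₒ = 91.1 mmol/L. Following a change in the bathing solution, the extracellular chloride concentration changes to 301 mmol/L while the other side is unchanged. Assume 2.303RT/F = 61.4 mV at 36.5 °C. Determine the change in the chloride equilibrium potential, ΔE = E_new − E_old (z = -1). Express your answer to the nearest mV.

E_old = (61.4/-1)·log₁₀(91.1/18.0) = -43.24 mV
E_new = (61.4/-1)·log₁₀(301/18.0) = -75.11 mV
ΔE = -75.11 − (-43.24) = -31.87 mV

-32 mV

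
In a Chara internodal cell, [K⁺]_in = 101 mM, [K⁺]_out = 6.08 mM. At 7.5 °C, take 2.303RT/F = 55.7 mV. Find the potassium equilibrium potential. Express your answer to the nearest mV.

E = (55.7/z) · log₁₀([K⁺]_out/[K⁺]_in) with z = +1.
= (55.7/1) · log₁₀(6.08/101) = 55.70 · log₁₀(0.0602)
= 55.70 · (-1.2204) = -67.98 mV

-68 mV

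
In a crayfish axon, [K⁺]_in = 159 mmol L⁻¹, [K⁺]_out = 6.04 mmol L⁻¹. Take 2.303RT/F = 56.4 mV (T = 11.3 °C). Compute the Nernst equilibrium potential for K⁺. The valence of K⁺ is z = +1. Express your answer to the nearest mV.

E = (56.4/z) · log₁₀([K⁺]_out/[K⁺]_in) with z = +1.
= (56.4/1) · log₁₀(6.04/159) = 56.40 · log₁₀(0.03799)
= 56.40 · (-1.4204) = -80.11 mV

-80 mV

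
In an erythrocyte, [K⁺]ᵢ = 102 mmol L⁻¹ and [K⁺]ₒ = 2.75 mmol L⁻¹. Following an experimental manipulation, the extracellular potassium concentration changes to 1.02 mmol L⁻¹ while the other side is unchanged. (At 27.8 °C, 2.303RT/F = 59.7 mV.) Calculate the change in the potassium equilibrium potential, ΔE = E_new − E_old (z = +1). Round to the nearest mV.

-26 mV

E_old = (59.7/1)·log₁₀(2.75/102) = -93.69 mV
E_new = (59.7/1)·log₁₀(1.02/102) = -119.40 mV
ΔE = -119.40 − (-93.69) = -25.71 mV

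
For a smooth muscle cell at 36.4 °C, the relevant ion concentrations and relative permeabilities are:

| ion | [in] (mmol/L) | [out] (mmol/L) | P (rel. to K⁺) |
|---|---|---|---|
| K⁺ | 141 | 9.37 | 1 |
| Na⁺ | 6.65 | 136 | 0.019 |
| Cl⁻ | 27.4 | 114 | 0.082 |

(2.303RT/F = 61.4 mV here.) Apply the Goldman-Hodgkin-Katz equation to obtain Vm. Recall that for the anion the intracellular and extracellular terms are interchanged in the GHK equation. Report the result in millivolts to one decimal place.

Vm = 61.4 · log₁₀[(Σ P·[cation]ₒ + Σ P·[anion]ᵢ) / (Σ P·[cation]ᵢ + Σ P·[anion]ₒ)]
Numerator = 1×9.37 + 0.019×136 + 0.082×27.4 = 14.2
Denominator = 1×141 + 0.019×6.65 + 0.082×114 = 150.5
Vm = 61.4 · log₁₀(0.094374) = 61.4 × (-1.0251) = -62.94 mV

-62.9 mV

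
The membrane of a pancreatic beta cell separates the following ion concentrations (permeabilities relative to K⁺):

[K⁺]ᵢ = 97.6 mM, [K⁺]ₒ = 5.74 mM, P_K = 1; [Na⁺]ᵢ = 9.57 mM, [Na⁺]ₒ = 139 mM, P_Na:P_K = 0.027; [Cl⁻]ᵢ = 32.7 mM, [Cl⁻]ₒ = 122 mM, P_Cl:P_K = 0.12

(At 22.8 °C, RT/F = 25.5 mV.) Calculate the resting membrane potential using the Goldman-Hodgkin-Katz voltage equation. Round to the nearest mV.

-54 mV

Vm = 25.5 · ln[(Σ P·[cation]ₒ + Σ P·[anion]ᵢ) / (Σ P·[cation]ᵢ + Σ P·[anion]ₒ)]
Numerator = 1×5.74 + 0.027×139 + 0.12×32.7 = 13.42
Denominator = 1×97.6 + 0.027×9.57 + 0.12×122 = 112.5
Vm = 25.5 · ln(0.11926) = 25.5 × (-2.1264) = -54.22 mV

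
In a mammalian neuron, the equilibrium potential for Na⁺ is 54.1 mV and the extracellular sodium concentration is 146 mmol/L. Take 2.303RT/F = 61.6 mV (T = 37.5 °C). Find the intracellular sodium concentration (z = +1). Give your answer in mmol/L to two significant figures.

19 mmol/L

Nernst: E = (61.6/1) · log₁₀([out]/[in]), so log₁₀([out]/[in]) = 54.1 × 1 / 61.6 = 0.8782.
[out]/[in] = 10^(0.8782) = 7.555.
[in] = 146 / 7.555 = 19.32 mmol/L.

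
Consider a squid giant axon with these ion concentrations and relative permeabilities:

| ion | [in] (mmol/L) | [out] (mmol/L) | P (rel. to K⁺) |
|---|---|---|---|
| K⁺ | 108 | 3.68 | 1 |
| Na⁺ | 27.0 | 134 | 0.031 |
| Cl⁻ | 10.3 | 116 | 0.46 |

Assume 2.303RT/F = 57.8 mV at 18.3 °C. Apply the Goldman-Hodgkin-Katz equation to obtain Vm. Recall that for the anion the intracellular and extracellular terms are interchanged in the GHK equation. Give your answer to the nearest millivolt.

-64 mV

Vm = 57.8 · log₁₀[(Σ P·[cation]ₒ + Σ P·[anion]ᵢ) / (Σ P·[cation]ᵢ + Σ P·[anion]ₒ)]
Numerator = 1×3.68 + 0.031×134 + 0.46×10.3 = 12.57
Denominator = 1×108 + 0.031×27.0 + 0.46×116 = 162.2
Vm = 57.8 · log₁₀(0.077511) = 57.8 × (-1.1106) = -64.19 mV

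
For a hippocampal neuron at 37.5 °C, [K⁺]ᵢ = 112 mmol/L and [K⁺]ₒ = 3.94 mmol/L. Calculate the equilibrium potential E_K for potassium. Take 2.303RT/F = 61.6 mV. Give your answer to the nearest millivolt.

-90 mV

E = (61.6/z) · log₁₀([K⁺]_out/[K⁺]_in) with z = +1.
= (61.6/1) · log₁₀(3.94/112) = 61.60 · log₁₀(0.03518)
= 61.60 · (-1.4537) = -89.55 mV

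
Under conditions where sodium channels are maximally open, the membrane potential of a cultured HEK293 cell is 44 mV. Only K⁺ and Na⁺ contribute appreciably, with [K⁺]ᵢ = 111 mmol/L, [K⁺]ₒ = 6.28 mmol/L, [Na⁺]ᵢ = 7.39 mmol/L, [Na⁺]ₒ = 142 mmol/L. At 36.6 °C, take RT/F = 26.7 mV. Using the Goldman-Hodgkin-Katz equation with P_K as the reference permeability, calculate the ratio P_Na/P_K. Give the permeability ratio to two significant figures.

Let α = P_Na/P_K. GHK: Vm = 26.7·ln[(Kₒ + α·Naₒ)/(Kᵢ + α·Naᵢ)].
e^(Vm/26.7) = e^(44.0/26.7) = 5.1963
So 5.1963·(Kᵢ + α·Naᵢ) = Kₒ + α·Naₒ → α = (5.1963·111.0 − 6.28) / (142.0 − 5.1963·7.39)
α = (576.8 − 6.28) / (142.0 − 38.4) = 570.5/103.6 = 5.507

5.5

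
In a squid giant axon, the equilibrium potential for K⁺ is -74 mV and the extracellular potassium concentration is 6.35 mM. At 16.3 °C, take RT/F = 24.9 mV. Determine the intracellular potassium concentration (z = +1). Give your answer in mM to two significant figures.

120 mM

Nernst: E = (24.9/1) · ln([out]/[in]), so ln([out]/[in]) = -74.0 × 1 / 24.9 = -2.9719.
[out]/[in] = e^(-2.9719) = 0.05121.
[in] = 6.35 / 0.05121 = 124 mM.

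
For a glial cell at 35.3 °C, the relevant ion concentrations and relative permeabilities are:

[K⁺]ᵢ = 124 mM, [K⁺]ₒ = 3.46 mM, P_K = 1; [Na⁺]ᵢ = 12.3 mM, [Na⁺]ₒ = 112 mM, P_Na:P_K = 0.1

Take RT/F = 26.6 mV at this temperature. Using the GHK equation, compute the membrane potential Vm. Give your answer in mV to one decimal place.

Vm = 26.6 · ln[(Σ P·[cation]ₒ + Σ P·[anion]ᵢ) / (Σ P·[cation]ᵢ + Σ P·[anion]ₒ)]
Numerator = 1×3.46 + 0.1×112 = 14.66
Denominator = 1×124 + 0.1×12.3 = 125.2
Vm = 26.6 · ln(0.11706) = 26.6 × (-2.1450) = -57.06 mV

-57.1 mV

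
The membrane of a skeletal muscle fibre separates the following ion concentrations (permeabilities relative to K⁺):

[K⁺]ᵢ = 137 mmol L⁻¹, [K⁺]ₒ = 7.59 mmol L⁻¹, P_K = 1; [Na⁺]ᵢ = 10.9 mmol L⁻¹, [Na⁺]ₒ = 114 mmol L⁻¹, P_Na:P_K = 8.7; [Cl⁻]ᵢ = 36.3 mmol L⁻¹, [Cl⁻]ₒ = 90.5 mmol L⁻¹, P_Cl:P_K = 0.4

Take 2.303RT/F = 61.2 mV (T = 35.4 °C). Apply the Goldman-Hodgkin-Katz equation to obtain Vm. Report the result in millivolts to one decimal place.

Vm = 61.2 · log₁₀[(Σ P·[cation]ₒ + Σ P·[anion]ᵢ) / (Σ P·[cation]ᵢ + Σ P·[anion]ₒ)]
Numerator = 1×7.59 + 8.7×114 + 0.4×36.3 = 1014
Denominator = 1×137 + 8.7×10.9 + 0.4×90.5 = 268
Vm = 61.2 · log₁₀(3.7828) = 61.2 × (0.5778) = 35.36 mV

35.4 mV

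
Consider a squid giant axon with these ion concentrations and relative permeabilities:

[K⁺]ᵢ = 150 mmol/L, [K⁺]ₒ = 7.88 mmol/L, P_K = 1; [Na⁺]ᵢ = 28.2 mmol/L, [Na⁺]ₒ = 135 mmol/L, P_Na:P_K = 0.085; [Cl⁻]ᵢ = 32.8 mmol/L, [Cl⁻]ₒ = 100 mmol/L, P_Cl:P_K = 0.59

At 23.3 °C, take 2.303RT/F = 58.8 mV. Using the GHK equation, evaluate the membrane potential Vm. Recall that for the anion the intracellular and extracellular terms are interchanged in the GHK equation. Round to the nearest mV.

Vm = 58.8 · log₁₀[(Σ P·[cation]ₒ + Σ P·[anion]ᵢ) / (Σ P·[cation]ᵢ + Σ P·[anion]ₒ)]
Numerator = 1×7.88 + 0.085×135 + 0.59×32.8 = 38.71
Denominator = 1×150 + 0.085×28.2 + 0.59×100 = 211.4
Vm = 58.8 · log₁₀(0.1831) = 58.8 × (-0.7373) = -43.35 mV

-43 mV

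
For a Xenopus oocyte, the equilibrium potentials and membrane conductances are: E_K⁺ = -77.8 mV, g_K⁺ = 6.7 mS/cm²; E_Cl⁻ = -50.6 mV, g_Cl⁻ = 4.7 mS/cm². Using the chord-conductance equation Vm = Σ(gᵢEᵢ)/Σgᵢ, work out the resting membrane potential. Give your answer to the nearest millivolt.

-67 mV

Σ gᵢEᵢ = 6.7·(-77.8) + 4.7·(-50.6) = -759.08
Σ gᵢ = 6.7 + 4.7 = 11.4
Vm = -759.08 / 11.4 = -66.59 mV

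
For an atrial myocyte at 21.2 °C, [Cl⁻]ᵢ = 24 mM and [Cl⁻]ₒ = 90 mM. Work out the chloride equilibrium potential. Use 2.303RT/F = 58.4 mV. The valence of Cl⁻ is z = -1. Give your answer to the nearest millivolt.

-34 mV

E = (58.4/z) · log₁₀([Cl⁻]_out/[Cl⁻]_in) with z = -1.
For an anion, dividing by z = -1 reverses the sign.
= (58.4/-1) · log₁₀(90/24) = -58.40 · log₁₀(3.75)
= -58.40 · (0.5740) = -33.52 mV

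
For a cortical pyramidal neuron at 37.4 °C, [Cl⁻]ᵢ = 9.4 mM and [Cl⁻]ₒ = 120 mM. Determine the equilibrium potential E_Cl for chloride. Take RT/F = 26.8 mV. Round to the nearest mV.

E = (26.8/z) · ln([Cl⁻]_out/[Cl⁻]_in) with z = -1.
For an anion, dividing by z = -1 reverses the sign.
= (26.8/-1) · ln(120/9.4) = -26.80 · ln(12.77)
= -26.80 · (2.5468) = -68.25 mV

-68 mV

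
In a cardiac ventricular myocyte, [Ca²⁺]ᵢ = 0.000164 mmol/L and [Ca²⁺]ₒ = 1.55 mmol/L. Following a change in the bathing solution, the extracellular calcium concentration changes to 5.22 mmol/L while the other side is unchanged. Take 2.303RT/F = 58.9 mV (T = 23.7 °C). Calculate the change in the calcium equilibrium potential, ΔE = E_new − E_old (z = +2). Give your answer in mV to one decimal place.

E_old = (58.9/2)·log₁₀(1.55/0.000164) = 117.08 mV
E_new = (58.9/2)·log₁₀(5.22/0.000164) = 132.61 mV
ΔE = 132.61 − (117.08) = 15.53 mV

15.5 mV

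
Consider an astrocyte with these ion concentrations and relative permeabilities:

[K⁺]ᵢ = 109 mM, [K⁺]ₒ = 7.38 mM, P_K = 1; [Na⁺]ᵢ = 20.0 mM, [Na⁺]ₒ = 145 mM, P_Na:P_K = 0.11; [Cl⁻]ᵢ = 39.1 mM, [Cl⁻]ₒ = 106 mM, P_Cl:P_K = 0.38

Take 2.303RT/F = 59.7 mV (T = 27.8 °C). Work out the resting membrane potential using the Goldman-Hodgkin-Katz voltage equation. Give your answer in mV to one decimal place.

-35.7 mV

Vm = 59.7 · log₁₀[(Σ P·[cation]ₒ + Σ P·[anion]ᵢ) / (Σ P·[cation]ᵢ + Σ P·[anion]ₒ)]
Numerator = 1×7.38 + 0.11×145 + 0.38×39.1 = 38.19
Denominator = 1×109 + 0.11×20.0 + 0.38×106 = 151.5
Vm = 59.7 · log₁₀(0.2521) = 59.7 × (-0.5984) = -35.73 mV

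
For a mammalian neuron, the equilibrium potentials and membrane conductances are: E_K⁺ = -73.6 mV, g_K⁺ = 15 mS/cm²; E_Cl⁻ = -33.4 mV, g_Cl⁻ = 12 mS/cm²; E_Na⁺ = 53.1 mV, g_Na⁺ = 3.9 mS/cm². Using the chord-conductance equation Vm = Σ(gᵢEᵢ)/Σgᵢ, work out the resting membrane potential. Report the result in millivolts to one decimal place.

-42.0 mV

Σ gᵢEᵢ = 15·(-73.6) + 12·(-33.4) + 3.9·(53.1) = -1297.71
Σ gᵢ = 15 + 12 + 3.9 = 30.9
Vm = -1297.71 / 30.9 = -42.00 mV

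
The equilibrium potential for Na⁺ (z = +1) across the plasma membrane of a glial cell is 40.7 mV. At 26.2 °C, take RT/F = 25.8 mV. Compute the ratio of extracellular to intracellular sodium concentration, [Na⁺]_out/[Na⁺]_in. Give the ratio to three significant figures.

ln([out]/[in]) = E·z/(25.8) = 40.7 × 1 / 25.8 = 1.5775
[out]/[in] = e^(1.5775) = 4.843

4.84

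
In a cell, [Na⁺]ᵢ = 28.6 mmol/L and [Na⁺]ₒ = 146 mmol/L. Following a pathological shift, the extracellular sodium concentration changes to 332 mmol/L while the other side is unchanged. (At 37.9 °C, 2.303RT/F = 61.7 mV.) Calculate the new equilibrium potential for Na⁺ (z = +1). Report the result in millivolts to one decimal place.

65.7 mV

After the shift: [Na⁺]_out = 332, [Na⁺]_in = 28.6 mmol/L.
E_new = (61.7/1)·log₁₀(332/28.6) = 61.70 · (1.0648) = 65.70 mV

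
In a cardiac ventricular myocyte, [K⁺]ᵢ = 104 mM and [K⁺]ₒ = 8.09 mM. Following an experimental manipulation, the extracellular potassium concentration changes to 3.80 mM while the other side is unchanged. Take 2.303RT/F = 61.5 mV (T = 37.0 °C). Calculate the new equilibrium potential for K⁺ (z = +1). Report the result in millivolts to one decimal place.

-88.4 mV

After the shift: [K⁺]_out = 3.80, [K⁺]_in = 104 mM.
E_new = (61.5/1)·log₁₀(3.80/104) = 61.50 · (-1.4372) = -88.39 mV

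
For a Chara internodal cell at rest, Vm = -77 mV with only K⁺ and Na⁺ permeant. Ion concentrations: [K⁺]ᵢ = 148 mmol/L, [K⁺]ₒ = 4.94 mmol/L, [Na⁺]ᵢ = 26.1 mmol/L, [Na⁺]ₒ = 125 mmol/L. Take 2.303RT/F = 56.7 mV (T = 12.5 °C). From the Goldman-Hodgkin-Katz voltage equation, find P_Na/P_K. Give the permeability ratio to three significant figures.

Let α = P_Na/P_K. GHK: Vm = 56.7·log₁₀[(Kₒ + α·Naₒ)/(Kᵢ + α·Naᵢ)].
10^(Vm/56.7) = 10^(-77.0/56.7) = 0.043851
So 0.043851·(Kᵢ + α·Naᵢ) = Kₒ + α·Naₒ → α = (0.043851·148.0 − 4.94) / (125.0 − 0.043851·26.1)
α = (6.49 − 4.94) / (125.0 − 1.145) = 1.55/123.9 = 0.01251

0.0125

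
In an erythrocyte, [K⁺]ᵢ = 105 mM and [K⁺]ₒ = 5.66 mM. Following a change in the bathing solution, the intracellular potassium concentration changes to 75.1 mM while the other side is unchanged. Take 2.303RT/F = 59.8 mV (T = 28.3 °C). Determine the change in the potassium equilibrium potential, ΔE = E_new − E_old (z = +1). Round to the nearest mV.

9 mV

E_old = (59.8/1)·log₁₀(5.66/105) = -75.85 mV
E_new = (59.8/1)·log₁₀(5.66/75.1) = -67.14 mV
ΔE = -67.14 − (-75.85) = 8.70 mV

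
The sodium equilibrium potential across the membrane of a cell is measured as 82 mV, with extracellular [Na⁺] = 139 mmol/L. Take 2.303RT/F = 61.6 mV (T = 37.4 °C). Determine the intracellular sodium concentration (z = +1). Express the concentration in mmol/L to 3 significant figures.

6.48 mmol/L

Nernst: E = (61.6/1) · log₁₀([out]/[in]), so log₁₀([out]/[in]) = 82.0 × 1 / 61.6 = 1.3312.
[out]/[in] = 10^(1.3312) = 21.44.
[in] = 139 / 21.44 = 6.484 mmol/L.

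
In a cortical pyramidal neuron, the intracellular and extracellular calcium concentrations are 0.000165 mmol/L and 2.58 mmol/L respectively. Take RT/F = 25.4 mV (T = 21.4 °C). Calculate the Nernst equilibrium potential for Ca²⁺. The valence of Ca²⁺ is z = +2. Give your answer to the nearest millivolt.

E = (25.4/z) · ln([Ca²⁺]_out/[Ca²⁺]_in) with z = +2.
= (25.4/2) · ln(2.58/0.000165) = 12.70 · ln(1.564e+04)
= 12.70 · (9.6574) = 122.65 mV

123 mV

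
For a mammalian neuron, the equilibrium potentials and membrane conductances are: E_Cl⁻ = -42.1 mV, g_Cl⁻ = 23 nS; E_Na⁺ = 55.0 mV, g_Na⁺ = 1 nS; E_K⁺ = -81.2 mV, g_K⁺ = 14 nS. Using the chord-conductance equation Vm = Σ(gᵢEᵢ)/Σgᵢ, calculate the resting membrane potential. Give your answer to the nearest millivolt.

-54 mV

Σ gᵢEᵢ = 23·(-42.1) + 1·(55.0) + 14·(-81.2) = -2050.10
Σ gᵢ = 23 + 1 + 14 = 38
Vm = -2050.10 / 38 = -53.95 mV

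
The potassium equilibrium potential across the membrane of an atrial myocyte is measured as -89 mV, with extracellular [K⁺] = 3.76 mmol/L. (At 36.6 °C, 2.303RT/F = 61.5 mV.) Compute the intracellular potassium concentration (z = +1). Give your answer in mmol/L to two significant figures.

110 mmol/L

Nernst: E = (61.5/1) · log₁₀([out]/[in]), so log₁₀([out]/[in]) = -89.0 × 1 / 61.5 = -1.4472.
[out]/[in] = 10^(-1.4472) = 0.03571.
[in] = 3.76 / 0.03571 = 105.3 mmol/L.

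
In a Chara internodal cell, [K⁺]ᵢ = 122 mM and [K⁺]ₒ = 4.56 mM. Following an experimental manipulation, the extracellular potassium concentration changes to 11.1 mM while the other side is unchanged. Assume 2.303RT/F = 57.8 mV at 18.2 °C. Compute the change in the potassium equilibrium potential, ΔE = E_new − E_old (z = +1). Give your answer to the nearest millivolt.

E_old = (57.8/1)·log₁₀(4.56/122) = -82.50 mV
E_new = (57.8/1)·log₁₀(11.1/122) = -60.17 mV
ΔE = -60.17 − (-82.50) = 22.33 mV

22 mV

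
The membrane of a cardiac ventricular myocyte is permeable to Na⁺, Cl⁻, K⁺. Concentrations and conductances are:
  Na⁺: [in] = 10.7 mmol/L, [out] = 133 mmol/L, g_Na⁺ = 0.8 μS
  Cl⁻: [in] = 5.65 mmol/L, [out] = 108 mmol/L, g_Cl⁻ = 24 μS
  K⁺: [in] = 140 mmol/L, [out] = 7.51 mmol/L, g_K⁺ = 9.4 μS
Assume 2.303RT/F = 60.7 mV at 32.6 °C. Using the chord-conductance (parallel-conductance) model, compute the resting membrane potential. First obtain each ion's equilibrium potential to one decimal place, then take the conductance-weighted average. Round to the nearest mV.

E_Na⁺ = (60.7/1)·log₁₀(133/10.7) = 66.4 mV
E_Cl⁻ = (60.7/-1)·log₁₀(108/5.65) = -77.8 mV
E_K⁺ = (60.7/1)·log₁₀(7.51/140) = -77.1 mV
Vm = (Σ gᵢEᵢ)/(Σ gᵢ) = (0.8·66.4 + 24·-77.8 + 9.4·-77.1) / (0.8 + 24 + 9.4)
= -2538.82 / 34.2 = -74.23 mV

-74 mV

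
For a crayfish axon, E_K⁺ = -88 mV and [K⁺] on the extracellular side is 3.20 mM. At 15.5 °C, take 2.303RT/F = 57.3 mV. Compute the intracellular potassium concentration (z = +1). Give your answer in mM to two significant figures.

110 mM

Nernst: E = (57.3/1) · log₁₀([out]/[in]), so log₁₀([out]/[in]) = -88.0 × 1 / 57.3 = -1.5358.
[out]/[in] = 10^(-1.5358) = 0.02912.
[in] = 3.20 / 0.02912 = 109.9 mM.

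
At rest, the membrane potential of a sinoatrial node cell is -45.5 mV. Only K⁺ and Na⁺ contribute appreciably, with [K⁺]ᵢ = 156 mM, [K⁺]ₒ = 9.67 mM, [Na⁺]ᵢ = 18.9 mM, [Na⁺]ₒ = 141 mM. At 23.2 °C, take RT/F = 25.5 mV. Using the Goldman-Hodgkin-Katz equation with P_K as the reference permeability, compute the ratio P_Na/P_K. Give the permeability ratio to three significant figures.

Let α = P_Na/P_K. GHK: Vm = 25.5·ln[(Kₒ + α·Naₒ)/(Kᵢ + α·Naᵢ)].
e^(Vm/25.5) = e^(-45.5/25.5) = 0.16791
So 0.16791·(Kᵢ + α·Naᵢ) = Kₒ + α·Naₒ → α = (0.16791·156.0 − 9.67) / (141.0 − 0.16791·18.9)
α = (26.19 − 9.67) / (141.0 − 3.174) = 16.52/137.8 = 0.1199

0.120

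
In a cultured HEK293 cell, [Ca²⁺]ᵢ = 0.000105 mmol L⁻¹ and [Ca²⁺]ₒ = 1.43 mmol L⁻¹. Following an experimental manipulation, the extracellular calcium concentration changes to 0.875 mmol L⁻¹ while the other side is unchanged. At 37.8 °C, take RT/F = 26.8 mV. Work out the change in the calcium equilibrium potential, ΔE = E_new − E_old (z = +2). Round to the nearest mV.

E_old = (26.8/2)·ln(1.43/0.000105) = 127.56 mV
E_new = (26.8/2)·ln(0.875/0.000105) = 120.98 mV
ΔE = 120.98 − (127.56) = -6.58 mV

-7 mV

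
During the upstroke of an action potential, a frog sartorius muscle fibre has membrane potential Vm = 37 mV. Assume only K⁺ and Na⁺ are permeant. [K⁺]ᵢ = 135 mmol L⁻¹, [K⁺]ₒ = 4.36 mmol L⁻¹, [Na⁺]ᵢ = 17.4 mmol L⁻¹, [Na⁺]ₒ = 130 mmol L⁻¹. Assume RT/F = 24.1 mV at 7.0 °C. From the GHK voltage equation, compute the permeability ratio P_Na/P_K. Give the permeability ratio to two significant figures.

13

Let α = P_Na/P_K. GHK: Vm = 24.1·ln[(Kₒ + α·Naₒ)/(Kᵢ + α·Naᵢ)].
e^(Vm/24.1) = e^(37.0/24.1) = 4.6426
So 4.6426·(Kᵢ + α·Naᵢ) = Kₒ + α·Naₒ → α = (4.6426·135.0 − 4.36) / (130.0 − 4.6426·17.4)
α = (626.7 − 4.36) / (130.0 − 80.78) = 622.4/49.22 = 12.65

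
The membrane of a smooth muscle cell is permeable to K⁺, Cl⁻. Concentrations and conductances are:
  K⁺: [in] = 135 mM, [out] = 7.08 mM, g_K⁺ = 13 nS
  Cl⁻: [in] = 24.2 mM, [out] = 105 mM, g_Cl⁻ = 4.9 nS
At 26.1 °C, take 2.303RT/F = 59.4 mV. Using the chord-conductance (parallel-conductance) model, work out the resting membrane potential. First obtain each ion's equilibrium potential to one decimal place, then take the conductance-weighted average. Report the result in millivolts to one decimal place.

-65.6 mV

E_K⁺ = (59.4/1)·log₁₀(7.08/135) = -76.0 mV
E_Cl⁻ = (59.4/-1)·log₁₀(105/24.2) = -37.9 mV
Vm = (Σ gᵢEᵢ)/(Σ gᵢ) = (13·-76.0 + 4.9·-37.9) / (13 + 4.9)
= -1173.71 / 17.9 = -65.57 mV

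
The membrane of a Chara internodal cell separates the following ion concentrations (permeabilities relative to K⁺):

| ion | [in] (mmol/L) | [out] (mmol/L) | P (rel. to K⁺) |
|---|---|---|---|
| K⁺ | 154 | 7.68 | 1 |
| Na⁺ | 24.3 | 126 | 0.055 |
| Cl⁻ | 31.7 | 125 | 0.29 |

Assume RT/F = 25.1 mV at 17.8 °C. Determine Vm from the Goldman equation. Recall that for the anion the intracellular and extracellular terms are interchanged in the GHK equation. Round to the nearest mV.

Vm = 25.1 · ln[(Σ P·[cation]ₒ + Σ P·[anion]ᵢ) / (Σ P·[cation]ᵢ + Σ P·[anion]ₒ)]
Numerator = 1×7.68 + 0.055×126 + 0.29×31.7 = 23.8
Denominator = 1×154 + 0.055×24.3 + 0.29×125 = 191.6
Vm = 25.1 · ln(0.12424) = 25.1 × (-2.0855) = -52.35 mV

-52 mV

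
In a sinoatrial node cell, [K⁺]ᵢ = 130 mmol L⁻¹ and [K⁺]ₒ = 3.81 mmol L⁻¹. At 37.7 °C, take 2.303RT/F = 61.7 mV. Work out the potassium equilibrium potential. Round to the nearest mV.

E = (61.7/z) · log₁₀([K⁺]_out/[K⁺]_in) with z = +1.
= (61.7/1) · log₁₀(3.81/130) = 61.70 · log₁₀(0.02931)
= 61.70 · (-1.5330) = -94.59 mV

-95 mV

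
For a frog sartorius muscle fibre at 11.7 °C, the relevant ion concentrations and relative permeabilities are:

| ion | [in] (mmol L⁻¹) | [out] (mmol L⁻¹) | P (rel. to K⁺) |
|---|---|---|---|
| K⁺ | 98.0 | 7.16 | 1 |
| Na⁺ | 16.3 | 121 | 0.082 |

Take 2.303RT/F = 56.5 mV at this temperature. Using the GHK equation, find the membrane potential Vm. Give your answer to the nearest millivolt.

-43 mV

Vm = 56.5 · log₁₀[(Σ P·[cation]ₒ + Σ P·[anion]ᵢ) / (Σ P·[cation]ᵢ + Σ P·[anion]ₒ)]
Numerator = 1×7.16 + 0.082×121 = 17.08
Denominator = 1×98.0 + 0.082×16.3 = 99.34
Vm = 56.5 · log₁₀(0.17196) = 56.5 × (-0.7646) = -43.20 mV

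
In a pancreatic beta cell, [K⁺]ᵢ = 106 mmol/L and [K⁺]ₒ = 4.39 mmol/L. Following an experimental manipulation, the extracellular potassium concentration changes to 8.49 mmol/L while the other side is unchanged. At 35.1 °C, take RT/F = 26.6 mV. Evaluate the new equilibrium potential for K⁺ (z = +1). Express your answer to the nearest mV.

After the shift: [K⁺]_out = 8.49, [K⁺]_in = 106 mmol/L.
E_new = (26.6/1)·ln(8.49/106) = 26.60 · (-2.5246) = -67.15 mV

-67 mV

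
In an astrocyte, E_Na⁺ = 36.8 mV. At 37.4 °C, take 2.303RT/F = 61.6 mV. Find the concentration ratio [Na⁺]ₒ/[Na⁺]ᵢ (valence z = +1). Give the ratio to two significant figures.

log₁₀([out]/[in]) = E·z/(61.6) = 36.8 × 1 / 61.6 = 0.5974
[out]/[in] = 10^(0.5974) = 3.957

4.0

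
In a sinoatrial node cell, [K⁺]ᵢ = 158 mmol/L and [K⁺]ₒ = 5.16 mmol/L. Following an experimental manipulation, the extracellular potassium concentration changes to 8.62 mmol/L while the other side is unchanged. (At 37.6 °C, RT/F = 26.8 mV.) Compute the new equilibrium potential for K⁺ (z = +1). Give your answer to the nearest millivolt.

After the shift: [K⁺]_out = 8.62, [K⁺]_in = 158 mmol/L.
E_new = (26.8/1)·ln(8.62/158) = 26.80 · (-2.9085) = -77.95 mV

-78 mV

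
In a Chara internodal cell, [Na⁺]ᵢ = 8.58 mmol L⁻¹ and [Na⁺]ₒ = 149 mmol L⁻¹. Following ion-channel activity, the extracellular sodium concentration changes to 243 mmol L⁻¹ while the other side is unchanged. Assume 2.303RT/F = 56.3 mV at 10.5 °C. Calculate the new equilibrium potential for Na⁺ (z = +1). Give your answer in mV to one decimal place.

81.8 mV

After the shift: [Na⁺]_out = 243, [Na⁺]_in = 8.58 mmol L⁻¹.
E_new = (56.3/1)·log₁₀(243/8.58) = 56.30 · (1.4521) = 81.75 mV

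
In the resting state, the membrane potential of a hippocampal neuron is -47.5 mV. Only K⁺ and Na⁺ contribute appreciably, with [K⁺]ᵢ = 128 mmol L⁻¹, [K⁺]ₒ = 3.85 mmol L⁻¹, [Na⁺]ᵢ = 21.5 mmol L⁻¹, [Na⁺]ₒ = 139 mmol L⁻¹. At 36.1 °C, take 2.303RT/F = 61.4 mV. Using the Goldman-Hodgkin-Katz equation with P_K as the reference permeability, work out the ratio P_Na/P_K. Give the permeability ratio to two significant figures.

Let α = P_Na/P_K. GHK: Vm = 61.4·log₁₀[(Kₒ + α·Naₒ)/(Kᵢ + α·Naᵢ)].
10^(Vm/61.4) = 10^(-47.5/61.4) = 0.16842
So 0.16842·(Kᵢ + α·Naᵢ) = Kₒ + α·Naₒ → α = (0.16842·128.0 − 3.85) / (139.0 − 0.16842·21.5)
α = (21.56 − 3.85) / (139.0 − 3.621) = 17.71/135.4 = 0.1308

0.13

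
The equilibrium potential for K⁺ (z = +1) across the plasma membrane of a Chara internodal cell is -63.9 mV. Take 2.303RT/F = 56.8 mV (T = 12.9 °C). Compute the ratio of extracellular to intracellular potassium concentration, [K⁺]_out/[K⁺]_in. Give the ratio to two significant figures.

log₁₀([out]/[in]) = E·z/(56.8) = -63.9 × 1 / 56.8 = -1.1250
[out]/[in] = 10^(-1.1250) = 0.07499

0.075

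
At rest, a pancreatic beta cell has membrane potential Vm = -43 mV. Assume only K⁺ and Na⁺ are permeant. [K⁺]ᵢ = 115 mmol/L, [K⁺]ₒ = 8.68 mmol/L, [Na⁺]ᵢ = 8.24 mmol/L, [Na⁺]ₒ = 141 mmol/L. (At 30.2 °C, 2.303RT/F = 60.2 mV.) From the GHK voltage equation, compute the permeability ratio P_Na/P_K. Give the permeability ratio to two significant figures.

Let α = P_Na/P_K. GHK: Vm = 60.2·log₁₀[(Kₒ + α·Naₒ)/(Kᵢ + α·Naᵢ)].
10^(Vm/60.2) = 10^(-43.0/60.2) = 0.19307
So 0.19307·(Kᵢ + α·Naᵢ) = Kₒ + α·Naₒ → α = (0.19307·115.0 − 8.68) / (141.0 − 0.19307·8.24)
α = (22.2 − 8.68) / (141.0 − 1.591) = 13.52/139.4 = 0.097

0.097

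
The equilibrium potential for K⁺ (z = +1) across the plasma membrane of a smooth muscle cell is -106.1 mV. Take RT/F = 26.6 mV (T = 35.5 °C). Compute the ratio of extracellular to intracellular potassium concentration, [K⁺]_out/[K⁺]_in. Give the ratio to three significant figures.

0.0185

ln([out]/[in]) = E·z/(26.6) = -106.1 × 1 / 26.6 = -3.9887
[out]/[in] = e^(-3.9887) = 0.01852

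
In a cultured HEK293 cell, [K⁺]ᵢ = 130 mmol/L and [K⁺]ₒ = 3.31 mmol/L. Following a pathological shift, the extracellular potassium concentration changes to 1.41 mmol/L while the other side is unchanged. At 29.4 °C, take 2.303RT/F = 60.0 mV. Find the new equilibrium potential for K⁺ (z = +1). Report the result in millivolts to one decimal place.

After the shift: [K⁺]_out = 1.41, [K⁺]_in = 130 mmol/L.
E_new = (60.0/1)·log₁₀(1.41/130) = 60.00 · (-1.9647) = -117.88 mV

-117.9 mV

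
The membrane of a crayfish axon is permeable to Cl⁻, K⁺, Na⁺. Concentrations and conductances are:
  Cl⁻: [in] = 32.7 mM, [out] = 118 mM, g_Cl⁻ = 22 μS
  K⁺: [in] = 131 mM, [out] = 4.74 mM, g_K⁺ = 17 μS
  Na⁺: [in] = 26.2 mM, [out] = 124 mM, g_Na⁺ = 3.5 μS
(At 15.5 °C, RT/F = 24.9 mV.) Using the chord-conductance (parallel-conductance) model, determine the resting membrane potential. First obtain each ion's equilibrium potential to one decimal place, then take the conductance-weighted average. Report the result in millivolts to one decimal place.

E_Cl⁻ = (24.9/-1)·ln(118/32.7) = -32.0 mV
E_K⁺ = (24.9/1)·ln(4.74/131) = -82.6 mV
E_Na⁺ = (24.9/1)·ln(124/26.2) = 38.7 mV
Vm = (Σ gᵢEᵢ)/(Σ gᵢ) = (22·-32.0 + 17·-82.6 + 3.5·38.7) / (22 + 17 + 3.5)
= -1972.75 / 42.5 = -46.42 mV

-46.4 mV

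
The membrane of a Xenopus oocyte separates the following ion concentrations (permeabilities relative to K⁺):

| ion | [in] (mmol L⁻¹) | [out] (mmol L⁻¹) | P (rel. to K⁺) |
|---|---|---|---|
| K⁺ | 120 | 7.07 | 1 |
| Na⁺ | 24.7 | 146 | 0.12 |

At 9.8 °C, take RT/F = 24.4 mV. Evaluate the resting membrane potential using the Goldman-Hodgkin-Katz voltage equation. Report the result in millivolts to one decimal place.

Vm = 24.4 · ln[(Σ P·[cation]ₒ + Σ P·[anion]ᵢ) / (Σ P·[cation]ᵢ + Σ P·[anion]ₒ)]
Numerator = 1×7.07 + 0.12×146 = 24.59
Denominator = 1×120 + 0.12×24.7 = 123
Vm = 24.4 · ln(0.19998) = 24.4 × (-1.6096) = -39.27 mV

-39.3 mV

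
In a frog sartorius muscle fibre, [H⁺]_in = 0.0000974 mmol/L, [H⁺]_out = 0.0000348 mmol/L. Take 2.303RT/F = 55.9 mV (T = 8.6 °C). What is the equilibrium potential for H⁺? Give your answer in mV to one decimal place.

E = (55.9/z) · log₁₀([H⁺]_out/[H⁺]_in) with z = +1.
= (55.9/1) · log₁₀(0.0000348/0.0000974) = 55.90 · log₁₀(0.3573)
= 55.90 · (-0.4470) = -24.99 mV

-25.0 mV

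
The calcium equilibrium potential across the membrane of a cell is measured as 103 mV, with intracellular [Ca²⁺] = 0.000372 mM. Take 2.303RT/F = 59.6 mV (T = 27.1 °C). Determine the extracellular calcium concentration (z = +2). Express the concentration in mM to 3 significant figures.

1.06 mM

Nernst: E = (59.6/2) · log₁₀([out]/[in]), so log₁₀([out]/[in]) = 103.0 × 2 / 59.6 = 3.4564.
[out]/[in] = 10^(3.4564) = 2860.
[out] = 2860 × 0.000372 = 1.064 mM.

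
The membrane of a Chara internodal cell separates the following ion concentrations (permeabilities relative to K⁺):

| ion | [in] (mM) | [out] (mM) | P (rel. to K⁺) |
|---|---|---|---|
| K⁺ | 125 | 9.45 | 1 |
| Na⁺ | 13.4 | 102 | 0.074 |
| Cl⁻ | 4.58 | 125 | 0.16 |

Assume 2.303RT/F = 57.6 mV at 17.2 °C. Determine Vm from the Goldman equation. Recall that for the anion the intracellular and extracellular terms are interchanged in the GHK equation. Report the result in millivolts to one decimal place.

-52.7 mV

Vm = 57.6 · log₁₀[(Σ P·[cation]ₒ + Σ P·[anion]ᵢ) / (Σ P·[cation]ᵢ + Σ P·[anion]ₒ)]
Numerator = 1×9.45 + 0.074×102 + 0.16×4.58 = 17.73
Denominator = 1×125 + 0.074×13.4 + 0.16×125 = 146
Vm = 57.6 · log₁₀(0.12145) = 57.6 × (-0.9156) = -52.74 mV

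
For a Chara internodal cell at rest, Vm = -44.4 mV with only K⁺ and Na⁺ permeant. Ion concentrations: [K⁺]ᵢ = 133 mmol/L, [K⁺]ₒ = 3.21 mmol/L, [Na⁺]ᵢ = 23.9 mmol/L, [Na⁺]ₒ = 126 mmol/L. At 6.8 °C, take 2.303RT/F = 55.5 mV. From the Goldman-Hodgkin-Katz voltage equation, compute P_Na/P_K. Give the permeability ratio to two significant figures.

0.15

Let α = P_Na/P_K. GHK: Vm = 55.5·log₁₀[(Kₒ + α·Naₒ)/(Kᵢ + α·Naᵢ)].
10^(Vm/55.5) = 10^(-44.4/55.5) = 0.15849
So 0.15849·(Kᵢ + α·Naᵢ) = Kₒ + α·Naₒ → α = (0.15849·133.0 − 3.21) / (126.0 − 0.15849·23.9)
α = (21.08 − 3.21) / (126.0 − 3.788) = 17.87/122.2 = 0.1462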